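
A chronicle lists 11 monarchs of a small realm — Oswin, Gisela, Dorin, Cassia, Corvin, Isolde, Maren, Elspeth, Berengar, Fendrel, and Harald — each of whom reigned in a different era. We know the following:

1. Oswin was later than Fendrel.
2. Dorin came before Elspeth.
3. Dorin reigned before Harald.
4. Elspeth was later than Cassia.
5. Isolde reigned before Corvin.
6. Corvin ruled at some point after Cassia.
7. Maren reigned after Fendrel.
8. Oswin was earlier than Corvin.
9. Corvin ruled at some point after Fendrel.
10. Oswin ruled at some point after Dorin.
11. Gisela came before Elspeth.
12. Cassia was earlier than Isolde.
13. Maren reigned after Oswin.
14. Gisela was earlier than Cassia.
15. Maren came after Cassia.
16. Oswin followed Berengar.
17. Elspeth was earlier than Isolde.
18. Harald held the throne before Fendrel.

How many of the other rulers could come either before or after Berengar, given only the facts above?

7

Forced after Berengar: Corvin, Maren, and Oswin.
That leaves Cassia, Dorin, Elspeth, Fendrel, Gisela, Harald, and Isolde with no forced order relative to Berengar — 7.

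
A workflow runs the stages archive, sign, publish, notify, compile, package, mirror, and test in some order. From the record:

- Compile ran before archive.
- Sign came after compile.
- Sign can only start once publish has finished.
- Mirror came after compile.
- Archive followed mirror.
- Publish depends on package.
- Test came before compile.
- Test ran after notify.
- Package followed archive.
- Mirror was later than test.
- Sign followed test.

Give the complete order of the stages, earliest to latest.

The constraints fix every adjacent pair, so only one ordering works:
notify → test → compile → mirror → archive → package → publish → sign.

notify, test, compile, mirror, archive, package, publish, sign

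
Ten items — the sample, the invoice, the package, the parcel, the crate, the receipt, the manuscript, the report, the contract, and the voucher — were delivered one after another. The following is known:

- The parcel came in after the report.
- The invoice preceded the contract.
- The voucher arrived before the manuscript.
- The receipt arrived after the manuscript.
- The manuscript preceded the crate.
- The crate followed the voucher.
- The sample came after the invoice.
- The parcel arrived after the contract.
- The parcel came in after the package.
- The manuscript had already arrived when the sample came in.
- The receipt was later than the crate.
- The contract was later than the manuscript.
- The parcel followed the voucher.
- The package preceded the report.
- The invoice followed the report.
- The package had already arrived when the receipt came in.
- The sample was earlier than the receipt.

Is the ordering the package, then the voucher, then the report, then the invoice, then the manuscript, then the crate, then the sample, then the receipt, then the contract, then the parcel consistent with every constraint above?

Check each stated constraint against the proposed order — e.g. the voucher is ahead of the parcel; the package is ahead of the parcel. Every pair is in the required order; nothing is violated.

yes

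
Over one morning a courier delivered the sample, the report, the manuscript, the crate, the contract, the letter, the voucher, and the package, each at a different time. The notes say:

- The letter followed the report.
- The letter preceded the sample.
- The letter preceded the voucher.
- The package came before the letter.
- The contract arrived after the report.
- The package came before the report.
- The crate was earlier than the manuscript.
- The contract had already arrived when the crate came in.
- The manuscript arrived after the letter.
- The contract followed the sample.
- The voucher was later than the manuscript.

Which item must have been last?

Every other item has a chain of constraints placing it before the voucher, so the voucher is last.

the voucher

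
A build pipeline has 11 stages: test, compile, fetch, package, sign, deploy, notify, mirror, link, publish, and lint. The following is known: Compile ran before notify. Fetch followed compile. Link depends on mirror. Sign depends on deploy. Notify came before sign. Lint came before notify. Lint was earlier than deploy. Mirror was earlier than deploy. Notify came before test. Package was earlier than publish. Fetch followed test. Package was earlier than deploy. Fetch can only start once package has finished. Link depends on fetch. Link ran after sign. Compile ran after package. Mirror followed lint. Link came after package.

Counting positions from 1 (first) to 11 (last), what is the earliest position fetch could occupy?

Compile, lint, notify, package, and test must all come before fetch — 5 forced predecessors.
Nothing else is forced ahead of fetch, so its earliest slot is position 5 + 1 = 6.

6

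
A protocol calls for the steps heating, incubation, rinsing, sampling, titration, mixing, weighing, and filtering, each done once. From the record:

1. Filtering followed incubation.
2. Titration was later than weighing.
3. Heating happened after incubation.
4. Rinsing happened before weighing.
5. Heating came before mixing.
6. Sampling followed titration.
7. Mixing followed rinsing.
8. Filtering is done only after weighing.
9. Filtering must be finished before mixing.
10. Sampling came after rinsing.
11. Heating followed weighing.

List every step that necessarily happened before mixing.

filtering, heating, incubation, rinsing, weighing

Directly stated before mixing: filtering, heating, and rinsing.
Incubation reaches mixing via incubation → filtering → mixing.
Weighing reaches mixing via weighing → filtering → mixing.
No chain forces titration (or any of the others) ahead of mixing.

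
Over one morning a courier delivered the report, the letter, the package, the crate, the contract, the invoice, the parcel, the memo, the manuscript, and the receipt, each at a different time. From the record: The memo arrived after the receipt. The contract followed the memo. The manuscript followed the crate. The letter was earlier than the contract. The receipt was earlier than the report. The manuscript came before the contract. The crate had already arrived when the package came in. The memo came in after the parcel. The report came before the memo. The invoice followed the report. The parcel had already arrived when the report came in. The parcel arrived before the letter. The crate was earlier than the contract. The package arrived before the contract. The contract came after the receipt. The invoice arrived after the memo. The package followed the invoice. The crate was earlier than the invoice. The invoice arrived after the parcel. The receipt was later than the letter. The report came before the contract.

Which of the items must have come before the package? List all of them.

the crate, the invoice, the letter, the memo, the parcel, the receipt, the report

Directly stated before the package: the crate and the invoice.
The letter reaches the package via the letter → the receipt → the report → the invoice → the package.
The memo reaches the package via the memo → the invoice → the package.
The parcel reaches the package via the parcel → the invoice → the package.
Likewise the receipt and the report each reach the package by chaining the stated constraints.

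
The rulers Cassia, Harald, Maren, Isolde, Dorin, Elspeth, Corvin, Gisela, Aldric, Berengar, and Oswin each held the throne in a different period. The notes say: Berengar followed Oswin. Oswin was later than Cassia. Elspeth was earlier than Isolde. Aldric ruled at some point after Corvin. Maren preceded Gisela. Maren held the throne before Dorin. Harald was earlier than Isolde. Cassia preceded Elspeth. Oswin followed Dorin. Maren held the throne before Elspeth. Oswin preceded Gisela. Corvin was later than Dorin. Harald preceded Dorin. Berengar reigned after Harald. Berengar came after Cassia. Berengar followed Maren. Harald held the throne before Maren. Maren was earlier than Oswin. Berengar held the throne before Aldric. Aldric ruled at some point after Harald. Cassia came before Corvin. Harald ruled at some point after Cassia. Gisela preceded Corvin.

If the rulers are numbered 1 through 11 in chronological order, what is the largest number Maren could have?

3

Maren must come before Aldric, Berengar, Corvin, Dorin, Elspeth, Gisela, Isolde, and Oswin — 8 rulers forced after them.
Everything else can be placed before Maren in some valid order, so Maren can sit as late as position 11 − 8 = 3.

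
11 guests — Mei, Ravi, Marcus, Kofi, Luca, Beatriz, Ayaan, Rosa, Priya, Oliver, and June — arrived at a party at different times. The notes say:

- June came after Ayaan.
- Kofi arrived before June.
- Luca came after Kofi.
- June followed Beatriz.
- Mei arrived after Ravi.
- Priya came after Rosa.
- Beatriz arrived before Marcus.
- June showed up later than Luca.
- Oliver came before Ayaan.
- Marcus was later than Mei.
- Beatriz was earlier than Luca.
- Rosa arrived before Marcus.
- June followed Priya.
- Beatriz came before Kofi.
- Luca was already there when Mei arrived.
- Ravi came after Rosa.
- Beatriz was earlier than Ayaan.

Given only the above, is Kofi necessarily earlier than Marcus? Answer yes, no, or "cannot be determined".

Chain the constraints: Kofi → Luca → Mei → Marcus. Each link is directly stated, so Kofi comes before Marcus.

yes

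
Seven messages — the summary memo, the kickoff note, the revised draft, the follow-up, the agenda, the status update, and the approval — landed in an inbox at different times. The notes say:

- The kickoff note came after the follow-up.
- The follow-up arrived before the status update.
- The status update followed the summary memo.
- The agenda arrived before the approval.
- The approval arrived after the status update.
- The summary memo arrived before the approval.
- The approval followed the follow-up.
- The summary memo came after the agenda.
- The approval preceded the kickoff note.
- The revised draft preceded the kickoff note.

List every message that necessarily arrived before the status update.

the agenda, the follow-up, the summary memo

Directly stated before the status update: the follow-up and the summary memo.
The agenda reaches the status update via the agenda → the summary memo → the status update.
No chain forces the kickoff note (or any of the others) ahead of the status update.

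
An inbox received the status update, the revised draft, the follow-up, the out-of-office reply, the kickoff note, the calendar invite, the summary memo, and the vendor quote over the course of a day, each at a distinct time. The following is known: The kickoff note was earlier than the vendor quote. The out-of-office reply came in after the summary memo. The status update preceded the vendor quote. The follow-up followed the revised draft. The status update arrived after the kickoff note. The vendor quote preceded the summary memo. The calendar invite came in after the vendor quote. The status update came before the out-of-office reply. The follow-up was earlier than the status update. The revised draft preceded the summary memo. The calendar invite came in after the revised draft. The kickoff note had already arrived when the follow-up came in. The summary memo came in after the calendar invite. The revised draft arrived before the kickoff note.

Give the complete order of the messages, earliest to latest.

the revised draft, the kickoff note, the follow-up, the status update, the vendor quote, the calendar invite, the summary memo, the out-of-office reply

The constraints fix every adjacent pair, so only one ordering works:
the revised draft → the kickoff note → the follow-up → the status update → the vendor quote → the calendar invite → the summary memo → the out-of-office reply.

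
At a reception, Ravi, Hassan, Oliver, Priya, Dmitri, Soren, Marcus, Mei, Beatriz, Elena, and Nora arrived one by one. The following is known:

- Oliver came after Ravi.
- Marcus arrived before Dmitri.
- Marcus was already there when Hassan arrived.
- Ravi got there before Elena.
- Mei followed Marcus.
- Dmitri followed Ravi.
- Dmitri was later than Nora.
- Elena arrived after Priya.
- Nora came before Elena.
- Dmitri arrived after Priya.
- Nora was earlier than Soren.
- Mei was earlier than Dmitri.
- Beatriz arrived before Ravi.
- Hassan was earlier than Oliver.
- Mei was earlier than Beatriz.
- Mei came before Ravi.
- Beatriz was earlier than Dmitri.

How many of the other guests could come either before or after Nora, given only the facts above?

Forced after Nora: Dmitri, Elena, and Soren.
That leaves Beatriz, Hassan, Marcus, Mei, Oliver, Priya, and Ravi with no forced order relative to Nora — 7.

7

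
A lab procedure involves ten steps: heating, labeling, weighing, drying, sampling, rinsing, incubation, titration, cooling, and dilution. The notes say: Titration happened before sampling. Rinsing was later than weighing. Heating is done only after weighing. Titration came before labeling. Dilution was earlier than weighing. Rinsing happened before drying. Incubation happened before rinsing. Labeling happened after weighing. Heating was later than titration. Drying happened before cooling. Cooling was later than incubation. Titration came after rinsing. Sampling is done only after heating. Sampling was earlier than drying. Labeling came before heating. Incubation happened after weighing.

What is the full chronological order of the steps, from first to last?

dilution, weighing, incubation, rinsing, titration, labeling, heating, sampling, drying, cooling

The constraints fix every adjacent pair, so only one ordering works:
dilution → weighing → incubation → rinsing → titration → labeling → heating → sampling → drying → cooling.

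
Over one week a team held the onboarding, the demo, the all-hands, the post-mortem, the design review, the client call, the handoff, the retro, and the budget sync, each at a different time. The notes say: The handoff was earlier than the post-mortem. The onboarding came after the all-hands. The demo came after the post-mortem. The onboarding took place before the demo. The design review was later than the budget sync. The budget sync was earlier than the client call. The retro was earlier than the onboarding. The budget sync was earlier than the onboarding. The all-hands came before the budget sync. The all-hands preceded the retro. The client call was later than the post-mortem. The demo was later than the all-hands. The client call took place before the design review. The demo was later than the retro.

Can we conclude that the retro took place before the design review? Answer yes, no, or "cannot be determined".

cannot be determined

No chain of stated constraints runs from the retro to the design review, and none runs from the design review to the retro either.
So the relative order of the retro and the design review is not fixed by the given facts.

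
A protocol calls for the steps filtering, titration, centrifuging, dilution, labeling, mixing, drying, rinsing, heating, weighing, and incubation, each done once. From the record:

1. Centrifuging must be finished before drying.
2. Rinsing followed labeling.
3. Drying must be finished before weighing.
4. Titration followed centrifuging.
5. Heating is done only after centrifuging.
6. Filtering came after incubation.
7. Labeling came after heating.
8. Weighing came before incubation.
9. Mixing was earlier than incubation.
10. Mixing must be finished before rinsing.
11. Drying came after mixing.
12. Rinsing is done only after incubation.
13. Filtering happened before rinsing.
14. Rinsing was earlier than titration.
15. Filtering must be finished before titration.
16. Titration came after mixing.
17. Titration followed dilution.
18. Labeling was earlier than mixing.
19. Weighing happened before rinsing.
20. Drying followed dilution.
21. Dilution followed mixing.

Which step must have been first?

centrifuging

Centrifuging has a chain of constraints placing it before every other step, so centrifuging must be first.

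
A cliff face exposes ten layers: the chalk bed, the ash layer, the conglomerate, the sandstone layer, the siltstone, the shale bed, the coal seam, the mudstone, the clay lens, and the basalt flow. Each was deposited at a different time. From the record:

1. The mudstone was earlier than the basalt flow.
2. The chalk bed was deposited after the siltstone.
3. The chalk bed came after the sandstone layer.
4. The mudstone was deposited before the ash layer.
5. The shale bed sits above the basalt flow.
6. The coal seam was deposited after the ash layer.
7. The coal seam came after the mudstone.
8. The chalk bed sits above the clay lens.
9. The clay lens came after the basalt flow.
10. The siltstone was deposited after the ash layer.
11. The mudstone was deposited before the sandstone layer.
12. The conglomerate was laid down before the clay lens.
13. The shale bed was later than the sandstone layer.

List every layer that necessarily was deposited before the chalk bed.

Directly stated before the chalk bed: the clay lens, the sandstone layer, and the siltstone.
The ash layer reaches the chalk bed via the ash layer → the siltstone → the chalk bed.
The basalt flow reaches the chalk bed via the basalt flow → the clay lens → the chalk bed.
The conglomerate reaches the chalk bed via the conglomerate → the clay lens → the chalk bed.
Likewise the mudstone reaches the chalk bed by chaining the stated constraints.

the ash layer, the basalt flow, the clay lens, the conglomerate, the mudstone, the sandstone layer, the siltstone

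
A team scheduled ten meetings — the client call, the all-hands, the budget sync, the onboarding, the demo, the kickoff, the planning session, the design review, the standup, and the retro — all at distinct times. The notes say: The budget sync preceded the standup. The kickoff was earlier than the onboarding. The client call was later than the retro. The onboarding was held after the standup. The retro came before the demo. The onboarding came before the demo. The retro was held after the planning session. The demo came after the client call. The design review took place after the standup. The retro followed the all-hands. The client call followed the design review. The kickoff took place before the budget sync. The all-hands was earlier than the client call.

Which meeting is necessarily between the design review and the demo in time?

the client call

Tracing the constraints gives the design review → the client call → the demo, so the client call sits after the design review and before the demo.
No other meeting is forced both after the design review and before the demo.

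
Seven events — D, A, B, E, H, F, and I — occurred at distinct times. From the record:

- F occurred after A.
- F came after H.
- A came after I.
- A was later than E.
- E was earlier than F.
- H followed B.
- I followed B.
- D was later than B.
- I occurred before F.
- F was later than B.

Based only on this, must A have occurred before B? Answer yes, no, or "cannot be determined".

Tracing the constraints gives B → I → A, so B must come before A.
That means A cannot be before B.

no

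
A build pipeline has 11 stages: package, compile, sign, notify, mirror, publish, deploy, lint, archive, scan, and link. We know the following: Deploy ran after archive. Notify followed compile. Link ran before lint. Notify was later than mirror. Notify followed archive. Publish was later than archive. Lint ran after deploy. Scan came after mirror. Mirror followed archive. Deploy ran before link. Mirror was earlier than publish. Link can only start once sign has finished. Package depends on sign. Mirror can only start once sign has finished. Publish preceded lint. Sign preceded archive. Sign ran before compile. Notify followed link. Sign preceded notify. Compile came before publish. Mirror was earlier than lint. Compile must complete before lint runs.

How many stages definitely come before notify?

Directly stated before notify: archive, compile, link, mirror, and sign.
Deploy reaches notify via deploy → link → notify.
That's archive, compile, deploy, link, mirror, and sign — 6 in all.

6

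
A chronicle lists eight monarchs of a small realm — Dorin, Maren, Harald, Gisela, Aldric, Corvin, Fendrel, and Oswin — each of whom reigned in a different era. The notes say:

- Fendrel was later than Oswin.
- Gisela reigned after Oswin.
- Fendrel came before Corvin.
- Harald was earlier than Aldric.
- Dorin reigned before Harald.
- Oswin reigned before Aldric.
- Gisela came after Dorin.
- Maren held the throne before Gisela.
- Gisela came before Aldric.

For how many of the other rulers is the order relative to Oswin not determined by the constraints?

Forced after Oswin: Aldric, Corvin, Fendrel, and Gisela.
That leaves Dorin, Harald, and Maren with no forced order relative to Oswin — 3.

3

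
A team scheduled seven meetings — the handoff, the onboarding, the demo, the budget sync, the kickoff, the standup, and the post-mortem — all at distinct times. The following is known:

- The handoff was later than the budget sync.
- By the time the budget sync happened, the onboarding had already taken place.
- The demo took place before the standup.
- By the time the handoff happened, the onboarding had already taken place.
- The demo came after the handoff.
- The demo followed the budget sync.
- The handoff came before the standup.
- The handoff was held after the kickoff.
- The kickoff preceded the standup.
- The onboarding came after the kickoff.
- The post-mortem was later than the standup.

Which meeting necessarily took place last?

the post-mortem

Every other meeting has a chain of constraints placing it before the post-mortem, so the post-mortem is last.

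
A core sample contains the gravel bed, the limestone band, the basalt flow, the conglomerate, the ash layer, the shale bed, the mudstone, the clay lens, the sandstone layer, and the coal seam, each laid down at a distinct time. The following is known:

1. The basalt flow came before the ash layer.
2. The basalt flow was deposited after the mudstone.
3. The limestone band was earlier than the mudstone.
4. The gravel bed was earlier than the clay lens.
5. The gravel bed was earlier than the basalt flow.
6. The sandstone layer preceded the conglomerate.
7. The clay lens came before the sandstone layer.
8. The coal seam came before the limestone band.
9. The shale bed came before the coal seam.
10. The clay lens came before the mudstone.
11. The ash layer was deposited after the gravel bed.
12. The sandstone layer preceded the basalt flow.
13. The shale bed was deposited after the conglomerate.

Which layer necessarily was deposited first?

the gravel bed

The gravel bed has a chain of constraints placing it before every other layer, so the gravel bed must be first.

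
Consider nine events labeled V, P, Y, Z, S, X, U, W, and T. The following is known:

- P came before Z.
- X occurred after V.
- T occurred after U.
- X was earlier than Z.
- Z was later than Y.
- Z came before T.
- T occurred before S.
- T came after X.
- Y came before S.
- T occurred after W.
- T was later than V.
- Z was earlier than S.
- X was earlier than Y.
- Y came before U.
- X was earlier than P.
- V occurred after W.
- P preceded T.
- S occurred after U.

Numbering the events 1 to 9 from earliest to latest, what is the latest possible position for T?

8

T must come before S — 1 event forced after it.
Everything else can be placed before T in some valid order, so T can sit as late as position 9 − 1 = 8.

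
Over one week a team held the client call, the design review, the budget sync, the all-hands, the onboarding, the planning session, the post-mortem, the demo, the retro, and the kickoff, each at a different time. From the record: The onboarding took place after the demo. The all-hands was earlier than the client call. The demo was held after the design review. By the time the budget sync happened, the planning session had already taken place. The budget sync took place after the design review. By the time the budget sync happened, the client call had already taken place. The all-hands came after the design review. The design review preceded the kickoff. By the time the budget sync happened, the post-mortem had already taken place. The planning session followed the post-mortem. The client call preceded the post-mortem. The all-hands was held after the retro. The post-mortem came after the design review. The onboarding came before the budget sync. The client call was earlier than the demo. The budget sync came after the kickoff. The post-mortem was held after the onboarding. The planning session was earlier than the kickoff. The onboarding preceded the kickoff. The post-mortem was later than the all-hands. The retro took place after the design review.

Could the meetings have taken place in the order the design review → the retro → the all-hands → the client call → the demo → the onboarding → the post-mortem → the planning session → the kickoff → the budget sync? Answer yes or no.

Check each stated constraint against the proposed order — e.g. the design review is ahead of the kickoff; the design review is ahead of the budget sync. Every pair is in the required order; nothing is violated.

yes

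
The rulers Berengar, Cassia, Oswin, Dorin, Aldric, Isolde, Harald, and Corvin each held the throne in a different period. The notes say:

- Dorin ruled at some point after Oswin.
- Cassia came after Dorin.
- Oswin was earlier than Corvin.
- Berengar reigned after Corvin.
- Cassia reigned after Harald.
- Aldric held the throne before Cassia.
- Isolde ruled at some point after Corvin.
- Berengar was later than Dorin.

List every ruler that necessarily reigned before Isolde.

Corvin, Oswin

Directly stated before Isolde: Corvin.
Oswin reaches Isolde via Oswin → Corvin → Isolde.
No chain forces Aldric (or any of the others) ahead of Isolde.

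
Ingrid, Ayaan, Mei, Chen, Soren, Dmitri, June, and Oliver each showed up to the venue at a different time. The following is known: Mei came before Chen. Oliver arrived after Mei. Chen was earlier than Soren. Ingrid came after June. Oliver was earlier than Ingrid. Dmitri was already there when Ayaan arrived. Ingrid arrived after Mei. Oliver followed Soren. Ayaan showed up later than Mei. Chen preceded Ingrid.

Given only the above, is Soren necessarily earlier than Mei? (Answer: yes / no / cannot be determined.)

Tracing the constraints gives Mei → Chen → Soren, so Mei must come before Soren.
That means Soren cannot be before Mei.

no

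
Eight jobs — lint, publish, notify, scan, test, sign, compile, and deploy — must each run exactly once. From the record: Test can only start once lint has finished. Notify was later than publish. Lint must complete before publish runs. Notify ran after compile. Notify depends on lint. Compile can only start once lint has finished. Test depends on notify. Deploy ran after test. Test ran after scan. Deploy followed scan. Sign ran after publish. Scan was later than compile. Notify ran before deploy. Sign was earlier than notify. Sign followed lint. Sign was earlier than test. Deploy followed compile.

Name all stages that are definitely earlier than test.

Directly stated before test: lint, notify, scan, and sign.
Compile reaches test via compile → notify → test.
Publish reaches test via publish → notify → test.
No chain forces deploy ahead of test.

compile, lint, notify, publish, scan, sign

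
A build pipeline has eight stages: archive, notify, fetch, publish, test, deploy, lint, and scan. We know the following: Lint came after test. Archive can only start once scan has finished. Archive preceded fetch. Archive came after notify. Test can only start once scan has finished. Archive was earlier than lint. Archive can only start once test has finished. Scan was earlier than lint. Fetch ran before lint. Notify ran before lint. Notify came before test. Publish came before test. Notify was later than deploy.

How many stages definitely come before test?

Directly stated before test: notify, publish, and scan.
Deploy reaches test via deploy → notify → test.
No chain forces lint (or any of the others) ahead of test.
That's deploy, notify, publish, and scan — 4 in all.

4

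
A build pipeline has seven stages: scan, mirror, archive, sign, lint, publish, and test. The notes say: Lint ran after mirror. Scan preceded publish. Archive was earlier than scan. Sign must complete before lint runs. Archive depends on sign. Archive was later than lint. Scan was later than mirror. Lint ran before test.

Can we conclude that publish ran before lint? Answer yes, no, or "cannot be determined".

Tracing the constraints gives lint → archive → scan → publish, so lint must come before publish.
That means publish cannot be before lint.

no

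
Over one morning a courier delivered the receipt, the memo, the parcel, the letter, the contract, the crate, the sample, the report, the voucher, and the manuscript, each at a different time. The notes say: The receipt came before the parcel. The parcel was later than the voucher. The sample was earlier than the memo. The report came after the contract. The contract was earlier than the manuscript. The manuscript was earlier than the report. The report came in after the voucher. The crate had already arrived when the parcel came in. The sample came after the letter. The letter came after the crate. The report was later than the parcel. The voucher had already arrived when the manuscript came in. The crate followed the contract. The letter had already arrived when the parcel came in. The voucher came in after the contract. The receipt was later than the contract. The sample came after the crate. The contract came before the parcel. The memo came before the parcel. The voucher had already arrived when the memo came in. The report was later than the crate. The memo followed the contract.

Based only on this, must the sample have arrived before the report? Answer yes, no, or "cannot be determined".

yes

Chain the constraints: the sample → the memo → the parcel → the report. Each link is directly stated, so the sample comes before the report.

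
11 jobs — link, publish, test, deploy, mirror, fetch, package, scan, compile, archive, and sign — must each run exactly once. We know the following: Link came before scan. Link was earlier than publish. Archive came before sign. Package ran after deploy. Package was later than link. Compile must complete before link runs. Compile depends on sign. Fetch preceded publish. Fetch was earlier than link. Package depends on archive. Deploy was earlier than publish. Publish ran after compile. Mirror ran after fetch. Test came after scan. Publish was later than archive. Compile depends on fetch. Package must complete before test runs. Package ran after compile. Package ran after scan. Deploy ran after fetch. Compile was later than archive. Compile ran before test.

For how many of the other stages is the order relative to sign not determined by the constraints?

Forced before sign: archive; forced after sign: compile, link, package, publish, scan, and test.
That leaves deploy, fetch, and mirror with no forced order relative to sign — 3.

3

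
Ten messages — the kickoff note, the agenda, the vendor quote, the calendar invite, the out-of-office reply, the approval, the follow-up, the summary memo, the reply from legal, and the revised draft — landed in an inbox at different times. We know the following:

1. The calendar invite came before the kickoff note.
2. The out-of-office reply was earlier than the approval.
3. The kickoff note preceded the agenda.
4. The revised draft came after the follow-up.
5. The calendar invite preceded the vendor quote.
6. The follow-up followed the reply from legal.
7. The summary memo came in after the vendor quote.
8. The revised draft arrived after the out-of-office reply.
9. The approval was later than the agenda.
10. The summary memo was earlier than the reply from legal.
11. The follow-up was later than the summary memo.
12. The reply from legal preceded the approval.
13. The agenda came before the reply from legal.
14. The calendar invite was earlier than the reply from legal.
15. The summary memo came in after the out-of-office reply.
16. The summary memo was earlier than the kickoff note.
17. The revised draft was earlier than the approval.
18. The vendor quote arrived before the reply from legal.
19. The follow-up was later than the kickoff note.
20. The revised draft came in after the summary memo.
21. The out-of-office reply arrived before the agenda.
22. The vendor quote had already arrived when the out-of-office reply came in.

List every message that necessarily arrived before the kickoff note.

Directly stated before the kickoff note: the calendar invite and the summary memo.
The out-of-office reply reaches the kickoff note via the out-of-office reply → the summary memo → the kickoff note.
The vendor quote reaches the kickoff note via the vendor quote → the summary memo → the kickoff note.

the calendar invite, the out-of-office reply, the summary memo, the vendor quote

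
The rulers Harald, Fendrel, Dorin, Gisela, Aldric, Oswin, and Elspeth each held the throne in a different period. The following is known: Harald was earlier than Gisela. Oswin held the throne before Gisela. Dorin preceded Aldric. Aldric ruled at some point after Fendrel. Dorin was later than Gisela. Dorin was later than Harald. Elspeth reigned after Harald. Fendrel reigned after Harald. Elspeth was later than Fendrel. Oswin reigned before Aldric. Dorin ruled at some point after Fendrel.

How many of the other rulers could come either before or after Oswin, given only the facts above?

Forced after Oswin: Aldric, Dorin, and Gisela.
That leaves Elspeth, Fendrel, and Harald with no forced order relative to Oswin — 3.

3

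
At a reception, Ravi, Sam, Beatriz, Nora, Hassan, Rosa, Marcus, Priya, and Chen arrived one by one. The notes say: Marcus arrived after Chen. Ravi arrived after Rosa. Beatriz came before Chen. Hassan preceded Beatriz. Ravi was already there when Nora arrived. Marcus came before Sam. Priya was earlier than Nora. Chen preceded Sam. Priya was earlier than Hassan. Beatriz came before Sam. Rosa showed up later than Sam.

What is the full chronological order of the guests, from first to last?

Priya, Hassan, Beatriz, Chen, Marcus, Sam, Rosa, Ravi, Nora

The constraints fix every adjacent pair, so only one ordering works:
Priya → Hassan → Beatriz → Chen → Marcus → Sam → Rosa → Ravi → Nora.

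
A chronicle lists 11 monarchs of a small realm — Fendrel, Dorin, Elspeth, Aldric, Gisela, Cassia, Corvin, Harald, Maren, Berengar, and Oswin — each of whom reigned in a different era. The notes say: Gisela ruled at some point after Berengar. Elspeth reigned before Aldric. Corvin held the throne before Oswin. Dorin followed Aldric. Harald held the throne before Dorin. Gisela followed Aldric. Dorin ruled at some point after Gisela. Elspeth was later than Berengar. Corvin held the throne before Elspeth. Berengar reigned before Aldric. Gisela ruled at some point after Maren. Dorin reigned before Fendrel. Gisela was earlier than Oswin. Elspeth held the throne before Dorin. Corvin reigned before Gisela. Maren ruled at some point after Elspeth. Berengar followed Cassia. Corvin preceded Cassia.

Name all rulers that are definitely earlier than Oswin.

Directly stated before Oswin: Corvin and Gisela.
Aldric reaches Oswin via Aldric → Gisela → Oswin.
Berengar reaches Oswin via Berengar → Gisela → Oswin.
Cassia reaches Oswin via Cassia → Berengar → Gisela → Oswin.
Likewise Elspeth and Maren each reach Oswin by chaining the stated constraints.
No chain forces Fendrel (or any of the others) ahead of Oswin.

Aldric, Berengar, Cassia, Corvin, Elspeth, Gisela, Maren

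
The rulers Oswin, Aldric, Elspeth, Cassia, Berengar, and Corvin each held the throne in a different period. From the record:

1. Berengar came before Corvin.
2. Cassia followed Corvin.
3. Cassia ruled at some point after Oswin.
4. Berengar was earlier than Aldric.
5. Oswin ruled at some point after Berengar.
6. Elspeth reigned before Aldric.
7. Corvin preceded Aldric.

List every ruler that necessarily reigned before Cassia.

Berengar, Corvin, Oswin

Directly stated before Cassia: Corvin and Oswin.
Berengar reaches Cassia via Berengar → Corvin → Cassia.
No chain forces Elspeth (or any of the others) ahead of Cassia.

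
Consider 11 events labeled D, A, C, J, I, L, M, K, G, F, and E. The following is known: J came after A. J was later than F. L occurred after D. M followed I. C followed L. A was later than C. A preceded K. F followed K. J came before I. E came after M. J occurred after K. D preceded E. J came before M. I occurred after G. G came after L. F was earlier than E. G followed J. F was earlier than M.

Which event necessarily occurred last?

Every other event has a chain of constraints placing it before E, so E is last.

E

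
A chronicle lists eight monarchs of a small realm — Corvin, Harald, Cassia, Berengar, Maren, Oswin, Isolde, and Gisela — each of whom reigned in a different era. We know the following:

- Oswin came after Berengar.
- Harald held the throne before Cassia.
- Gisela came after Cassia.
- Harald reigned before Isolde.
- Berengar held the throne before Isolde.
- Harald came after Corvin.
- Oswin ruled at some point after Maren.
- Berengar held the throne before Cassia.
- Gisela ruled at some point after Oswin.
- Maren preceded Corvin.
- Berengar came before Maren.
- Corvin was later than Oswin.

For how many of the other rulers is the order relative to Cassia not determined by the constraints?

Forced before Cassia: Berengar, Corvin, Harald, Maren, and Oswin; forced after Cassia: Gisela.
That leaves Isolde with no forced order relative to Cassia — 1.

1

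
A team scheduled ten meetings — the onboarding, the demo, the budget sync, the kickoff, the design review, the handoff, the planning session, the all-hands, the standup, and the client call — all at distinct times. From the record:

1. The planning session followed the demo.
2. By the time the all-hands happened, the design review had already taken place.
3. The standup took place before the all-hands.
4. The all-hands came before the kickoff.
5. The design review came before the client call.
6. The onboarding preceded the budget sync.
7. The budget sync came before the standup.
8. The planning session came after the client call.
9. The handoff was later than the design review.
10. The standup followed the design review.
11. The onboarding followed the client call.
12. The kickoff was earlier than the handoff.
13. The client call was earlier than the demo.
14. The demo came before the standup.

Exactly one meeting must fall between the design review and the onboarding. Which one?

the client call

Tracing the constraints gives the design review → the client call → the onboarding, so the client call sits after the design review and before the onboarding.
No other meeting is forced both after the design review and before the onboarding.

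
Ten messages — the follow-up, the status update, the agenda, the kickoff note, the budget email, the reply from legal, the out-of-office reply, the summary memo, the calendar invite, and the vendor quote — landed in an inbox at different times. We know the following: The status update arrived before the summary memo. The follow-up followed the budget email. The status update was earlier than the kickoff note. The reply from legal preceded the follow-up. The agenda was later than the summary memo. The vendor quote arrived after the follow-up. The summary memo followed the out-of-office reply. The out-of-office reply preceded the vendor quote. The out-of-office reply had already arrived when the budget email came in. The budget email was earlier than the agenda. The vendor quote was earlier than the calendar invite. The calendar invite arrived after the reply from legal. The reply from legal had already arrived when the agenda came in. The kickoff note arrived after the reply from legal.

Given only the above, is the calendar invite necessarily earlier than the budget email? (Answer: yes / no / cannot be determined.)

Tracing the constraints gives the budget email → the follow-up → the vendor quote → the calendar invite, so the budget email must come before the calendar invite.
That means the calendar invite cannot be before the budget email.

no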